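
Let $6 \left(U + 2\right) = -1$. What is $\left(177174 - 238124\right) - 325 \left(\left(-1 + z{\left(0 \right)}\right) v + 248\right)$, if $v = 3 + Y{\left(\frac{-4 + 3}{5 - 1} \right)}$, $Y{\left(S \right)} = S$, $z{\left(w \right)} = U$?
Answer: $- \frac{3329275}{24} \approx -1.3872 \cdot 10^{5}$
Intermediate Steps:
$U = - \frac{13}{6}$ ($U = -2 + \frac{1}{6} \left(-1\right) = -2 - \frac{1}{6} = - \frac{13}{6} \approx -2.1667$)
$z{\left(w \right)} = - \frac{13}{6}$
$v = \frac{11}{4}$ ($v = 3 + \frac{-4 + 3}{5 - 1} = 3 - \frac{1}{4} = \frac{11}{4} \approx 2.75$)
$\left(177174 - 238124\right) - 325 \left(\left(-1 + z{\left(0 \right)}\right) v + 248\right) = \left(177174 - 238124\right) - 325 \left(\left(-1 - \frac{13}{6}\right) \frac{11}{4} + 248\right) = -60950 - 325 \left(\left(- \frac{19}{6}\right) \frac{11}{4} + 248\right) = -60950 - 325 \left(- \frac{209}{24} + 248\right) = -60950 - \frac{1866475}{24} = - \frac{3329275}{24}$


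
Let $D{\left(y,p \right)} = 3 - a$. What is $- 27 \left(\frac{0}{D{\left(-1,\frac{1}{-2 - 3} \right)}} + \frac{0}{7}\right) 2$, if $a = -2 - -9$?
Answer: $0$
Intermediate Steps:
$a = 7$ ($a = -2 + 9 = 7$)
$D{\left(y,p \right)} = -4$ ($D{\left(y,p \right)} = 3 - 7 = -4$)
$- 27 \left(\frac{0}{D{\left(-1,\frac{1}{-2 - 3} \right)}} + \frac{0}{7}\right) 2 = - 27 \left(\frac{0}{-4} + \frac{0}{7}\right) 2 = - 27 \left(0 \left(- \frac{1}{4}\right) + 0 \cdot \frac{1}{7}\right) 2 = - 27 \left(0 + 0\right) 2 = \left(-27\right) 0 \cdot 2 = 0 \cdot 2 = 0$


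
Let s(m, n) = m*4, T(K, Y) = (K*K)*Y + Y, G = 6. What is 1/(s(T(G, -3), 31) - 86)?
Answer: -1/530 ≈ -0.0018868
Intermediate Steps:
T(K, Y) = Y + Y*K**2 (T(K, Y) = K**2*Y + Y = Y*K**2 + Y = Y + Y*K**2)
s(m, n) = 4*m
1/(s(T(G, -3), 31) - 86) = 1/(4*(-3*(1 + 6**2)) - 86) = 1/(4*(-3*(1 + 36)) - 86) = 1/(4*(-3*37) - 86) = 1/(4*(-111) - 86) = 1/(-444 - 86) = 1/(-530) = -1/530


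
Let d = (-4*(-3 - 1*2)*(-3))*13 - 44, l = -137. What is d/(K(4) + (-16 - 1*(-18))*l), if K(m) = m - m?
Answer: 412/137 ≈ 3.0073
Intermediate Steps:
K(m) = 0
d = -824 (d = (-4*(-3 - 2)*(-3))*13 - 44 = (-4*(-5)*(-3))*13 - 44 = (20*(-3))*13 - 44 = -60*13 - 44 = -780 - 44 = -824)
d/(K(4) + (-16 - 1*(-18))*l) = -824/(0 + (-16 - 1*(-18))*(-137)) = -824/(0 + (-16 + 18)*(-137)) = -824/(0 + 2*(-137)) = -824/(0 - 274) = -824/(-274) = -824*(-1/274) = 412/137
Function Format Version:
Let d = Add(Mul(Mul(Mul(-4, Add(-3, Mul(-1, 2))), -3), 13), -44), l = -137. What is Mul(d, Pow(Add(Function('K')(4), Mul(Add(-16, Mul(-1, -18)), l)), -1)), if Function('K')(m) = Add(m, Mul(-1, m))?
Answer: Rational(412, 137) ≈ 3.0073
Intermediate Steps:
Function('K')(m) = 0
d = -824 (d = Add(Mul(Mul(Mul(-4, Add(-3, -2)), -3), 13), -44) = Add(Mul(Mul(Mul(-4, -5), -3), 13), -44) = Add(Mul(Mul(20, -3), 13), -44) = Add(Mul(-60, 13), -44) = Add(-780, -44) = -824)
Mul(d, Pow(Add(Function('K')(4), Mul(Add(-16, Mul(-1, -18)), l)), -1)) = Mul(-824, Pow(Add(0, Mul(Add(-16, Mul(-1, -18)), -137)), -1)) = Mul(-824, Pow(Add(0, Mul(Add(-16, 18), -137)), -1)) = Mul(-824, Pow(Add(0, Mul(2, -137)), -1)) = Mul(-824, Pow(Add(0, -274), -1)) = Mul(-824, Pow(-274, -1)) = Mul(-824, Rational(-1, 274)) = Rational(412, 137)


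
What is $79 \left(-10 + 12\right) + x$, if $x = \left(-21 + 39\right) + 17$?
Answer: $193$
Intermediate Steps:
$x = 35$ ($x = 18 + 17 = 35$)
$79 \left(-10 + 12\right) + x = 79 \left(-10 + 12\right) + 35 = 79 \cdot 2 + 35 = 158 + 35 = 193$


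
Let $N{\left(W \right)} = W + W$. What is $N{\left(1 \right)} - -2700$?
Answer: $2702$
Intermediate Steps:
$N{\left(W \right)} = 2 W$
$N{\left(1 \right)} - -2700 = 2 \cdot 1 - -2700 = 2 + 2700 = 2702$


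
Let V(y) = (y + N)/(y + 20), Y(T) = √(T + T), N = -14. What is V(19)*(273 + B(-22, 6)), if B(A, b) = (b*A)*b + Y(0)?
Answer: -865/13 ≈ -66.538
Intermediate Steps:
Y(T) = √2*√T (Y(T) = √(2*T) = √2*√T)
V(y) = (-14 + y)/(20 + y) (V(y) = (y - 14)/(y + 20) = (-14 + y)/(20 + y))
B(A, b) = A*b² (B(A, b) = (b*A)*b + √2*√0 = (A*b)*b + √2*0 = A*b² + 0 = A*b²)
V(19)*(273 + B(-22, 6)) = ((-14 + 19)/(20 + 19))*(273 - 22*6²) = (5/39)*(273 - 22*36) = ((1/39)*5)*(273 - 792) = (5/39)*(-519) = -865/13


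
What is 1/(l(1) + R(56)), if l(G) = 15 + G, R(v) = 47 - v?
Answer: ⅐ ≈ 0.14286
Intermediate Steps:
1/(l(1) + R(56)) = 1/((15 + 1) + (47 - 1*56)) = 1/(16 + (47 - 56)) = 1/(16 - 9) = 1/7 = ⅐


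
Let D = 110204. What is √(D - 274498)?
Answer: I*√164294 ≈ 405.33*I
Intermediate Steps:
√(D - 274498) = √(110204 - 274498) = √(-164294) = I*√164294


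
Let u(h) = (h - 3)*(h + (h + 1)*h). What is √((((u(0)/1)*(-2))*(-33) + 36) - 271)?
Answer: I*√235 ≈ 15.33*I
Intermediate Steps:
u(h) = (-3 + h)*(h + h*(1 + h)) (u(h) = (-3 + h)*(h + (1 + h)*h) = (-3 + h)*(h + h*(1 + h)))
√((((u(0)/1)*(-2))*(-33) + 36) - 271) = √(((((0*(-6 + 0² - 1*0))/1)*(-2))*(-33) + 36) - 271) = √(((((0*(-6 + 0 + 0))*1)*(-2))*(-33) + 36) - 271) = √(((((0*(-6))*1)*(-2))*(-33) + 36) - 271) = √((((0*1)*(-2))*(-33) + 36) - 271) = √(((0*(-2))*(-33) + 36) - 271) = √((0*(-33) + 36) - 271) = √((0 + 36) - 271) = √(36 - 271) = √(-235) = I*√235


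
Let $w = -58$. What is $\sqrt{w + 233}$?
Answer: $5 \sqrt{7} \approx 13.229$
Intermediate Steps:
$\sqrt{w + 233} = \sqrt{-58 + 233} = \sqrt{175} = 5 \sqrt{7}$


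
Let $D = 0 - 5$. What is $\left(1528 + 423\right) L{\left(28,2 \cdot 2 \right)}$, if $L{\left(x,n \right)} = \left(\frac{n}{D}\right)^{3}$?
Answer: $- \frac{124864}{125} \approx -998.91$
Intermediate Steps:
$D = -5$
$L{\left(x,n \right)} = - \frac{n^{3}}{125}$ ($L{\left(x,n \right)} = \left(\frac{n}{-5}\right)^{3} = \left(n \left(- \frac{1}{5}\right)\right)^{3} = \left(- \frac{n}{5}\right)^{3} = - \frac{n^{3}}{125}$)
$\left(1528 + 423\right) L{\left(28,2 \cdot 2 \right)} = \left(1528 + 423\right) \left(- \frac{\left(2 \cdot 2\right)^{3}}{125}\right) = 1951 \left(- \frac{4^{3}}{125}\right) = 1951 \left(\left(- \frac{1}{125}\right) 64\right) = 1951 \left(- \frac{64}{125}\right) = - \frac{124864}{125}$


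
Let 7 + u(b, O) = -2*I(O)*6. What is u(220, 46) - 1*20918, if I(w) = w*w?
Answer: -46317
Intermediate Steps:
I(w) = w²
u(b, O) = -7 - 12*O² (u(b, O) = -7 - 2*O²*6 = -7 - 12*O²)
u(220, 46) - 1*20918 = (-7 - 12*46²) - 1*20918 = (-7 - 12*2116) - 20918 = (-7 - 25392) - 20918 = -25399 - 20918 = -46317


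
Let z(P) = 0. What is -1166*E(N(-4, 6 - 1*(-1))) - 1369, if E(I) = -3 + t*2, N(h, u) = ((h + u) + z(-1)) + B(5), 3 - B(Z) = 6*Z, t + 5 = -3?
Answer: 20785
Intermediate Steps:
t = -8 (t = -5 - 3 = -8)
B(Z) = 3 - 6*Z
N(h, u) = -27 + h + u (N(h, u) = ((h + u) + 0) + (3 - 6*5) = (h + u) + (3 - 30) = (h + u) - 27 = -27 + h + u)
E(I) = -19 (E(I) = -3 - 8*2 = -3 - 16 = -19)
-1166*E(N(-4, 6 - 1*(-1))) - 1369 = -1166*(-19) - 1369 = 22154 - 1369 = 20785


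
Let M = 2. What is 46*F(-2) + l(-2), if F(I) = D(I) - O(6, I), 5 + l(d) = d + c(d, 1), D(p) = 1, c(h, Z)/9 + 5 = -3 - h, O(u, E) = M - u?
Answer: 169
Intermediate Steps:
O(u, E) = 2 - u
c(h, Z) = -72 - 9*h (c(h, Z) = -45 + 9*(-3 - h) = -45 + (-27 - 9*h) = -72 - 9*h)
l(d) = -77 - 8*d (l(d) = -5 + (d + (-72 - 9*d)) = -5 + (-72 - 8*d) = -77 - 8*d)
F(I) = 5 (F(I) = 1 - (2 - 1*6) = 1 - (2 - 6) = 1 - 1*(-4) = 1 + 4 = 5)
46*F(-2) + l(-2) = 46*5 + (-77 - 8*(-2)) = 230 + (-77 + 16) = 230 - 61 = 169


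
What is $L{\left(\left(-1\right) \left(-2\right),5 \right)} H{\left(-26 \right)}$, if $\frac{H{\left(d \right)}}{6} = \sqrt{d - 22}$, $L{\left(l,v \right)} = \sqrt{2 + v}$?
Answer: $24 i \sqrt{21} \approx 109.98 i$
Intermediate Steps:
$H{\left(d \right)} = 6 \sqrt{-22 + d}$ ($H{\left(d \right)} = 6 \sqrt{d - 22} = 6 \sqrt{-22 + d}$)
$L{\left(\left(-1\right) \left(-2\right),5 \right)} H{\left(-26 \right)} = \sqrt{2 + 5} \cdot 6 \sqrt{-22 - 26} = \sqrt{7} \cdot 6 \sqrt{-48} = \sqrt{7} \cdot 6 \cdot 4 i \sqrt{3} = \sqrt{7} \cdot 24 i \sqrt{3} = 24 i \sqrt{21}$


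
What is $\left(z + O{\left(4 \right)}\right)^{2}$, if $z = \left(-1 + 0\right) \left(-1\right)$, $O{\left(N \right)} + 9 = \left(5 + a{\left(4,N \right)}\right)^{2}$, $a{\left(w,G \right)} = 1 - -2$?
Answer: $3136$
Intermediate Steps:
$a{\left(w,G \right)} = 3$ ($a{\left(w,G \right)} = 1 + 2 = 3$)
$O{\left(N \right)} = 55$ ($O{\left(N \right)} = -9 + \left(5 + 3\right)^{2} = -9 + 8^{2} = -9 + 64 = 55$)
$z = 1$ ($z = \left(-1\right) \left(-1\right) = 1$)
$\left(z + O{\left(4 \right)}\right)^{2} = \left(1 + 55\right)^{2} = 56^{2} = 3136$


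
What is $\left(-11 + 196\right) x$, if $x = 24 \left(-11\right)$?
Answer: $-48840$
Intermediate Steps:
$x = -264$
$\left(-11 + 196\right) x = \left(-11 + 196\right) \left(-264\right) = 185 \left(-264\right) = -48840$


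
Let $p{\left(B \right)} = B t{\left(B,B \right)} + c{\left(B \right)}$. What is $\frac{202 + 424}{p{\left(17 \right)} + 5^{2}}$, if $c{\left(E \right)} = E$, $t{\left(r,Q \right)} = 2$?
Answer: $\frac{313}{38} \approx 8.2368$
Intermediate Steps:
$p{\left(B \right)} = 3 B$ ($p{\left(B \right)} = B 2 + B = 2 B + B = 3 B$)
$\frac{202 + 424}{p{\left(17 \right)} + 5^{2}} = \frac{202 + 424}{3 \cdot 17 + 5^{2}} = \frac{626}{51 + 25} = \frac{626}{76} = 626 \cdot \frac{1}{76} = \frac{313}{38}$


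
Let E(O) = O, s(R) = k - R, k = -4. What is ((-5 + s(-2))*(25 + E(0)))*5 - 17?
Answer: -892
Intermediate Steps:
s(R) = -4 - R
((-5 + s(-2))*(25 + E(0)))*5 - 17 = ((-5 + (-4 - 1*(-2)))*(25 + 0))*5 - 17 = ((-5 + (-4 + 2))*25)*5 - 17 = ((-5 - 2)*25)*5 - 17 = -7*25*5 - 17 = -175*5 - 17 = -875 - 17 = -892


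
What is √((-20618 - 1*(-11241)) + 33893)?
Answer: 6*√681 ≈ 156.58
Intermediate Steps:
√((-20618 - 1*(-11241)) + 33893) = √((-20618 + 11241) + 33893) = √(-9377 + 33893) = √24516 = 6*√681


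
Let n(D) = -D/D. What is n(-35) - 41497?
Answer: -41498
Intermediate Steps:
n(D) = -1 (n(D) = -1*1 = -1)
n(-35) - 41497 = -1 - 41497 = -41498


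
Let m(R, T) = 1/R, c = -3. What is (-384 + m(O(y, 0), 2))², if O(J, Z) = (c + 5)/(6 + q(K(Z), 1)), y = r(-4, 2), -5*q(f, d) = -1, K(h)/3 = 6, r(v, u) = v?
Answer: 14508481/100 ≈ 1.4508e+5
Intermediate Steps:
K(h) = 18 (K(h) = 3*6 = 18)
q(f, d) = ⅕ (q(f, d) = -⅕*(-1) = ⅕)
y = -4
O(J, Z) = 10/31 (O(J, Z) = (-3 + 5)/(6 + ⅕) = 2/(31/5) = 2*(5/31) = 10/31)
(-384 + m(O(y, 0), 2))² = (-384 + 1/(10/31))² = (-384 + 31/10)² = (-3809/10)² = 14508481/100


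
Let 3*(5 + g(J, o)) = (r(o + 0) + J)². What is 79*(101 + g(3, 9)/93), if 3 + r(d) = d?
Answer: 743785/93 ≈ 7997.7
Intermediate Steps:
r(d) = -3 + d
g(J, o) = -5 + (-3 + J + o)²/3 (g(J, o) = -5 + ((-3 + (o + 0)) + J)²/3 = -5 + ((-3 + o) + J)²/3 = -5 + (-3 + J + o)²/3)
79*(101 + g(3, 9)/93) = 79*(101 + (-5 + (-3 + 3 + 9)²/3)/93) = 79*(101 + (-5 + (⅓)*9²)*(1/93)) = 79*(101 + (-5 + (⅓)*81)*(1/93)) = 79*(101 + (-5 + 27)*(1/93)) = 79*(101 + 22*(1/93)) = 79*(101 + 22/93) = 79*(9415/93) = 743785/93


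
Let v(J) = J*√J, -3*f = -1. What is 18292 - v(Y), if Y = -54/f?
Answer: 18292 + 1458*I*√2 ≈ 18292.0 + 2061.9*I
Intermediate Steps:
f = ⅓ (f = -⅓*(-1) = ⅓ ≈ 0.33333)
Y = -162 (Y = -54/⅓ = -54*3 = -162)
v(J) = J^(3/2)
18292 - v(Y) = 18292 - (-162)^(3/2) = 18292 - (-1458)*I*√2 = 18292 + 1458*I*√2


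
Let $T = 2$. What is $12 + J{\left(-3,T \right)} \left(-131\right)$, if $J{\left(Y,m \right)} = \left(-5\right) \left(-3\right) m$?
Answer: $-3918$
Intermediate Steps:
$J{\left(Y,m \right)} = 15 m$
$12 + J{\left(-3,T \right)} \left(-131\right) = 12 + 15 \cdot 2 \left(-131\right) = 12 + 30 \left(-131\right) = 12 - 3930 = -3918$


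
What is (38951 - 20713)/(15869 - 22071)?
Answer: -9119/3101 ≈ -2.9407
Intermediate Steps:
(38951 - 20713)/(15869 - 22071) = 18238/(-6202) = 18238*(-1/6202) = -9119/3101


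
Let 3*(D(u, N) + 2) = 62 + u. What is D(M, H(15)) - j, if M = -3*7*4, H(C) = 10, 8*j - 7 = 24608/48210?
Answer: -660293/64280 ≈ -10.272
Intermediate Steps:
j = 181039/192840 (j = 7/8 + (24608/48210)/8 = 7/8 + (24608*(1/48210))/8 = 7/8 + (⅛)*(12304/24105) = 7/8 + 1538/24105 = 181039/192840 ≈ 0.93880)
M = -84 (M = -21*4 = -84)
D(u, N) = 56/3 + u/3 (D(u, N) = -2 + (62 + u)/3 = -2 + (62/3 + u/3) = 56/3 + u/3)
D(M, H(15)) - j = (56/3 + (⅓)*(-84)) - 1*181039/192840 = (56/3 - 28) - 181039/192840 = -28/3 - 181039/192840 = -660293/64280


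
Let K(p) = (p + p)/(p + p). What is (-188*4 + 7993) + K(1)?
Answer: 7242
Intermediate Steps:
K(p) = 1 (K(p) = (2*p)/((2*p)) = (2*p)*(1/(2*p)) = 1)
(-188*4 + 7993) + K(1) = (-188*4 + 7993) + 1 = (-752 + 7993) + 1 = 7241 + 1 = 7242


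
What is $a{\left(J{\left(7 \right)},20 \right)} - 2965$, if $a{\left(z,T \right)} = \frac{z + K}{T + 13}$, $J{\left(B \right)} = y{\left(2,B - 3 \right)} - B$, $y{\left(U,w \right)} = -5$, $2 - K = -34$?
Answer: $- \frac{32607}{11} \approx -2964.3$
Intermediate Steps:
$K = 36$ ($K = 2 - -34 = 2 + 34 = 36$)
$J{\left(B \right)} = -5 - B$
$a{\left(z,T \right)} = \frac{36 + z}{13 + T}$ ($a{\left(z,T \right)} = \frac{z + 36}{T + 13} = \frac{36 + z}{13 + T}$)
$a{\left(J{\left(7 \right)},20 \right)} - 2965 = \frac{36 - 12}{13 + 20} - 2965 = \frac{36 - 12}{33} - 2965 = \frac{1}{33} \cdot 24 - 2965 = \frac{8}{11} - 2965 = - \frac{32607}{11}$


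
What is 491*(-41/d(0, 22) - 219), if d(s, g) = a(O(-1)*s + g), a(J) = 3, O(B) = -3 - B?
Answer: -342718/3 ≈ -1.1424e+5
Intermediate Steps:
d(s, g) = 3
491*(-41/d(0, 22) - 219) = 491*(-41/3 - 219) = 491*(-698/3) = -342718/3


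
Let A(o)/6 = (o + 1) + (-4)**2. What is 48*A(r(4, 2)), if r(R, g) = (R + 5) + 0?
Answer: 7488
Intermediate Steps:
r(R, g) = 5 + R (r(R, g) = (5 + R) + 0 = 5 + R)
A(o) = 102 + 6*o (A(o) = 6*((o + 1) + (-4)**2) = 6*((1 + o) + 16) = 6*(17 + o) = 102 + 6*o)
48*A(r(4, 2)) = 48*(102 + 6*(5 + 4)) = 48*(102 + 6*9) = 48*(102 + 54) = 48*156 = 7488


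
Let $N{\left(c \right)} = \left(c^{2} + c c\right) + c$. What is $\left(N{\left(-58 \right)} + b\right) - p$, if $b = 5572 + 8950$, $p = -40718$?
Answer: $61910$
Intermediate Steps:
$b = 14522$
$N{\left(c \right)} = c + 2 c^{2}$ ($N{\left(c \right)} = \left(c^{2} + c^{2}\right) + c = 2 c^{2} + c = c + 2 c^{2}$)
$\left(N{\left(-58 \right)} + b\right) - p = \left(- 58 \left(1 + 2 \left(-58\right)\right) + 14522\right) - -40718 = \left(- 58 \left(1 - 116\right) + 14522\right) + 40718 = \left(\left(-58\right) \left(-115\right) + 14522\right) + 40718 = \left(6670 + 14522\right) + 40718 = 21192 + 40718 = 61910$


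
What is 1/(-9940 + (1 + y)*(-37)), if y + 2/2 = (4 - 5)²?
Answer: -1/9977 ≈ -0.00010023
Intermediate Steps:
y = 0 (y = -1 + (4 - 5)² = -1 + (-1)² = -1 + 1 = 0)
1/(-9940 + (1 + y)*(-37)) = 1/(-9940 + (1 + 0)*(-37)) = 1/(-9940 + 1*(-37)) = 1/(-9940 - 37) = 1/(-9977) = -1/9977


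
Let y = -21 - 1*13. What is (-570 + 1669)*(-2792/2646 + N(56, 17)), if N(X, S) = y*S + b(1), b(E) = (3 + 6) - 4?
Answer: -119237575/189 ≈ -6.3089e+5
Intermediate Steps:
b(E) = 5 (b(E) = 9 - 4 = 5)
y = -34 (y = -21 - 13 = -34)
N(X, S) = 5 - 34*S (N(X, S) = -34*S + 5 = 5 - 34*S)
(-570 + 1669)*(-2792/2646 + N(56, 17)) = (-570 + 1669)*(-2792/2646 + (5 - 34*17)) = 1099*(-2792*1/2646 + (5 - 578)) = 1099*(-1396/1323 - 573) = 1099*(-759475/1323) = -119237575/189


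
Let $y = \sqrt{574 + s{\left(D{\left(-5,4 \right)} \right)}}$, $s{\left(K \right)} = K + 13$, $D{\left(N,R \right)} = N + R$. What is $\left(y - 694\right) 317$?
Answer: $-219998 + 317 \sqrt{586} \approx -2.1232 \cdot 10^{5}$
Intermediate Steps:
$s{\left(K \right)} = 13 + K$
$y = \sqrt{586}$ ($y = \sqrt{574 + \left(13 + \left(-5 + 4\right)\right)} = \sqrt{574 + \left(13 - 1\right)} = \sqrt{574 + 12} = \sqrt{586} \approx 24.207$)
$\left(y - 694\right) 317 = \left(\sqrt{586} - 694\right) 317 = \left(-694 + \sqrt{586}\right) 317 = -219998 + 317 \sqrt{586}$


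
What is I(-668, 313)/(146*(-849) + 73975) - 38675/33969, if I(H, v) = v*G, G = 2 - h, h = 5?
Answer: -146233918/130595127 ≈ -1.1198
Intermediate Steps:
G = -3 (G = 2 - 1*5 = 2 - 5 = -3)
I(H, v) = -3*v (I(H, v) = v*(-3) = -3*v)
I(-668, 313)/(146*(-849) + 73975) - 38675/33969 = (-3*313)/(146*(-849) + 73975) - 38675/33969 = -939/(-123954 + 73975) - 38675*1/33969 = -939/(-49979) - 2975/2613 = -939*(-1/49979) - 2975/2613 = 939/49979 - 2975/2613 = -146233918/130595127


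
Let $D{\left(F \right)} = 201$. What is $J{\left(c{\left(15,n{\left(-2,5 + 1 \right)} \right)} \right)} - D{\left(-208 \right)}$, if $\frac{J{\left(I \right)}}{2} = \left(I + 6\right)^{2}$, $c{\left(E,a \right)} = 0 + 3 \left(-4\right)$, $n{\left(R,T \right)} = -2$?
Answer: $-129$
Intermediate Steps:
$c{\left(E,a \right)} = -12$ ($c{\left(E,a \right)} = 0 - 12 = -12$)
$J{\left(I \right)} = 2 \left(6 + I\right)^{2}$ ($J{\left(I \right)} = 2 \left(I + 6\right)^{2} = 2 \left(6 + I\right)^{2}$)
$J{\left(c{\left(15,n{\left(-2,5 + 1 \right)} \right)} \right)} - D{\left(-208 \right)} = 2 \left(6 - 12\right)^{2} - 201 = 2 \left(-6\right)^{2} - 201 = 2 \cdot 36 - 201 = 72 - 201 = -129$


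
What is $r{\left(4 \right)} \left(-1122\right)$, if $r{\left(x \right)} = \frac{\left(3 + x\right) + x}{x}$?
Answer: $- \frac{6171}{2} \approx -3085.5$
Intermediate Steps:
$r{\left(x \right)} = \frac{3 + 2 x}{x}$
$r{\left(4 \right)} \left(-1122\right) = \left(2 + \frac{3}{4}\right) \left(-1122\right) = \frac{11}{4} \left(-1122\right) = - \frac{6171}{2}$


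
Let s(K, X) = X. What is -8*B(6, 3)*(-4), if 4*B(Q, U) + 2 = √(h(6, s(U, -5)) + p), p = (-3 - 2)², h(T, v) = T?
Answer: -16 + 8*√31 ≈ 28.542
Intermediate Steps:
p = 25 (p = (-5)² = 25)
B(Q, U) = -½ + √31/4 (B(Q, U) = -½ + √(6 + 25)/4 = -½ + √31/4)
-8*B(6, 3)*(-4) = -8*(-½ + √31/4)*(-4) = (4 - 2*√31)*(-4) = -16 + 8*√31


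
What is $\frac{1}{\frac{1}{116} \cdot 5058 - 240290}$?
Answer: $- \frac{58}{13934291} \approx -4.1624 \cdot 10^{-6}$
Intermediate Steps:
$\frac{1}{\frac{1}{116} \cdot 5058 - 240290} = \frac{1}{\frac{2529}{58} - 240290} = \frac{1}{- \frac{13934291}{58}} = - \frac{58}{13934291}$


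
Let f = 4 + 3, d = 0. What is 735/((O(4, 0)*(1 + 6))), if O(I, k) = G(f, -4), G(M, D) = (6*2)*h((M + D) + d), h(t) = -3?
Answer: -35/12 ≈ -2.9167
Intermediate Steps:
f = 7
G(M, D) = -36 (G(M, D) = (6*2)*(-3) = 12*(-3) = -36)
O(I, k) = -36
735/((O(4, 0)*(1 + 6))) = 735/((-36*(1 + 6))) = 735/((-36*7)) = 735/(-252) = 735*(-1/252) = -35/12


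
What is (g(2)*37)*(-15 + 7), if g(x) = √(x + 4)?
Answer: -296*√6 ≈ -725.05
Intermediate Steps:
g(x) = √(4 + x)
(g(2)*37)*(-15 + 7) = (√(4 + 2)*37)*(-15 + 7) = (√6*37)*(-8) = (37*√6)*(-8) = -296*√6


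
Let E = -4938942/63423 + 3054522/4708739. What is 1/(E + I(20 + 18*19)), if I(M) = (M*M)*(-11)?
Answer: -99547451199/143503745631427760 ≈ -6.9369e-7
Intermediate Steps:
E = -7687487288444/99547451199 (E = -4938942*1/63423 + 3054522*(1/4708739) = -1646314/21141 + 3054522/4708739 = -7687487288444/99547451199 ≈ -77.224)
I(M) = -11*M² (I(M) = M²*(-11) = -11*M²)
1/(E + I(20 + 18*19)) = 1/(-7687487288444/99547451199 - 11*(20 + 18*19)²) = 1/(-7687487288444/99547451199 - 11*(20 + 342)²) = 1/(-7687487288444/99547451199 - 11*362²) = 1/(-7687487288444/99547451199 - 11*131044) = 1/(-7687487288444/99547451199 - 1441484) = 1/(-143503745631427760/99547451199) = -99547451199/143503745631427760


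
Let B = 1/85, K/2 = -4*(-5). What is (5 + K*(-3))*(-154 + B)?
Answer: 301047/17 ≈ 17709.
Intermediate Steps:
K = 40 (K = 2*(-4*(-5)) = 2*20 = 40)
B = 1/85 ≈ 0.011765
(5 + K*(-3))*(-154 + B) = (5 + 40*(-3))*(-154 + 1/85) = (5 - 120)*(-13089/85) = -115*(-13089/85) = 301047/17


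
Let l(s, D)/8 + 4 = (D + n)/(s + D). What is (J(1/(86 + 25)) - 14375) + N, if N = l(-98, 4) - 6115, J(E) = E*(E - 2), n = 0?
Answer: -11884230937/579087 ≈ -20522.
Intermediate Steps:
J(E) = E*(-2 + E)
l(s, D) = -32 + 8*D/(D + s) (l(s, D) = -32 + 8*((D + 0)/(s + D)) = -32 + 8*(D/(D + s)) = -32 + 8*D/(D + s))
N = -288925/47 (N = 8*(-4*(-98) - 3*4)/(4 - 98) - 6115 = 8*(392 - 12)/(-94) - 6115 = 8*(-1/94)*380 - 6115 = -1520/47 - 6115 = -288925/47 ≈ -6147.3)
(J(1/(86 + 25)) - 14375) + N = ((-2 + 1/(86 + 25))/(86 + 25) - 14375) - 288925/47 = ((-2 + 1/111)/111 - 14375) - 288925/47 = ((1/111)*(-221/111) - 14375) - 288925/47 = (-221/12321 - 14375) - 288925/47 = -177114596/12321 - 288925/47 = -11884230937/579087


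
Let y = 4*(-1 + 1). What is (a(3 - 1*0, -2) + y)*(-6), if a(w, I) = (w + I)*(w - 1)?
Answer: -12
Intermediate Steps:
a(w, I) = (-1 + w)*(I + w) (a(w, I) = (I + w)*(-1 + w) = (-1 + w)*(I + w))
y = 0 (y = 4*0 = 0)
(a(3 - 1*0, -2) + y)*(-6) = (((3 - 1*0)² - 1*(-2) - (3 - 1*0) - 2*(3 - 1*0)) + 0)*(-6) = (((3 + 0)² + 2 - (3 + 0) - 2*(3 + 0)) + 0)*(-6) = ((3² + 2 - 1*3 - 2*3) + 0)*(-6) = ((9 + 2 - 3 - 6) + 0)*(-6) = (2 + 0)*(-6) = 2*(-6) = -12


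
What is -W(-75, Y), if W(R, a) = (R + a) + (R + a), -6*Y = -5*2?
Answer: 440/3 ≈ 146.67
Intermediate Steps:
Y = 5/3 (Y = -(-5)*2/6 = -⅙*(-10) = 5/3 ≈ 1.6667)
W(R, a) = 2*R + 2*a
-W(-75, Y) = -(2*(-75) + 2*(5/3)) = -(-150 + 10/3) = -1*(-440/3) = 440/3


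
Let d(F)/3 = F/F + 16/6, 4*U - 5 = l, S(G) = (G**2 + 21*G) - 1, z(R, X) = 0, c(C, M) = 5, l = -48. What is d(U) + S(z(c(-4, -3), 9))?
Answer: 10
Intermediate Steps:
S(G) = -1 + G**2 + 21*G
U = -43/4 (U = 5/4 + (1/4)*(-48) = 5/4 - 12 = -43/4 ≈ -10.750)
d(F) = 11 (d(F) = 3*(F/F + 16/6) = 3*(1 + 16*(1/6)) = 3*(1 + 8/3) = 3*(11/3) = 11)
d(U) + S(z(c(-4, -3), 9)) = 11 + (-1 + 0**2 + 21*0) = 11 + (-1 + 0 + 0) = 11 - 1 = 10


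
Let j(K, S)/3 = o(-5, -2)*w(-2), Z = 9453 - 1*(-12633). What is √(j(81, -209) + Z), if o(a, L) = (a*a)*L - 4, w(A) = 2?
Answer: 3*√2418 ≈ 147.52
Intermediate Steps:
Z = 22086 (Z = 9453 + 12633 = 22086)
o(a, L) = -4 + L*a² (o(a, L) = a²*L - 4 = L*a² - 4 = -4 + L*a²)
j(K, S) = -324 (j(K, S) = 3*((-4 - 2*(-5)²)*2) = 3*((-4 - 2*25)*2) = 3*((-4 - 50)*2) = 3*(-54*2) = 3*(-108) = -324)
√(j(81, -209) + Z) = √(-324 + 22086) = √21762 = 3*√2418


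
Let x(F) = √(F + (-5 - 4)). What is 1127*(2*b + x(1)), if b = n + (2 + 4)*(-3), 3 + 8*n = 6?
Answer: -158907/4 + 2254*I*√2 ≈ -39727.0 + 3187.6*I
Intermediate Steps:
n = 3/8 (n = -3/8 + (⅛)*6 = -3/8 + ¾ = 3/8 ≈ 0.37500)
b = -141/8 (b = 3/8 + (2 + 4)*(-3) = 3/8 + 6*(-3) = 3/8 - 18 = -141/8 ≈ -17.625)
x(F) = √(-9 + F) (x(F) = √(F - 9) = √(-9 + F))
1127*(2*b + x(1)) = 1127*(2*(-141/8) + √(-9 + 1)) = 1127*(-141/4 + √(-8)) = 1127*(-141/4 + 2*I*√2) = -158907/4 + 2254*I*√2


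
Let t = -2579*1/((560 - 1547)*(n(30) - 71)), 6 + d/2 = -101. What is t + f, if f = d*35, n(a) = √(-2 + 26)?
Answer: -37089007819/4951779 - 5158*√6/4951779 ≈ -7490.0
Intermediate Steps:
d = -214 (d = -12 + 2*(-101) = -12 - 202 = -214)
n(a) = 2*√6 (n(a) = √24 = 2*√6)
f = -7490 (f = -214*35 = -7490)
t = -2579/(70077 - 1974*√6) (t = -2579*1/((560 - 1547)*(2*√6 - 71)) = -2579*(-1/(987*(-71 + 2*√6))) = -2579/(70077 - 1974*√6) ≈ -0.039530)
t + f = (-183109/4951779 - 5158*√6/4951779) - 7490 = -37089007819/4951779 - 5158*√6/4951779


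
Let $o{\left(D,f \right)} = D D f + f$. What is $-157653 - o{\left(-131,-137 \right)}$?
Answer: $2193541$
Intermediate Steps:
$o{\left(D,f \right)} = f + f D^{2}$ ($o{\left(D,f \right)} = D^{2} f + f = f D^{2} + f = f + f D^{2}$)
$-157653 - o{\left(-131,-137 \right)} = -157653 - - 137 \left(1 + \left(-131\right)^{2}\right) = -157653 - - 137 \left(1 + 17161\right) = -157653 - \left(-137\right) 17162 = -157653 - -2351194 = -157653 + 2351194 = 2193541$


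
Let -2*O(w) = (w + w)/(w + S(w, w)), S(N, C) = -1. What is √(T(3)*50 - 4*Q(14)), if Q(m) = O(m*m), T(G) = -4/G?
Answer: 2*I*√66170/65 ≈ 7.9149*I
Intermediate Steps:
O(w) = -w/(-1 + w) (O(w) = -(w + w)/(2*(w - 1)) = -2*w/(2*(-1 + w)) = -w/(-1 + w))
Q(m) = -m²/(-1 + m²) (Q(m) = -m*m/(-1 + m*m) = -m²/(-1 + m²))
√(T(3)*50 - 4*Q(14)) = √(-4/3*50 - (-4)*14²/(-1 + 14²)) = √(-4*⅓*50 - (-4)*196/(-1 + 196)) = √(-4/3*50 - (-4)*196/195) = √(-200/3 - (-4)*196/195) = √(-200/3 - 4*(-196/195)) = √(-200/3 + 784/195) = √(-4072/65) = 2*I*√66170/65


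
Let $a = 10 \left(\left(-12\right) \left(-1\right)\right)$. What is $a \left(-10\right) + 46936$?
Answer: $45736$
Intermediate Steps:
$a = 120$ ($a = 10 \cdot 12 = 120$)
$a \left(-10\right) + 46936 = 120 \left(-10\right) + 46936 = -1200 + 46936 = 45736$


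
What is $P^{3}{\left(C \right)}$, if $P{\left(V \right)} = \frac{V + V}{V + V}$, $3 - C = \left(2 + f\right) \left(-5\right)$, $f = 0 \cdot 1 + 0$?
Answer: $1$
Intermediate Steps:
$f = 0$ ($f = 0 + 0 = 0$)
$C = 13$ ($C = 3 - \left(2 + 0\right) \left(-5\right) = 3 - 2 \left(-5\right) = 3 - -10 = 3 + 10 = 13$)
$P{\left(V \right)} = 1$ ($P{\left(V \right)} = \frac{2 V}{2 V} = 2 V \frac{1}{2 V} = 1$)
$P^{3}{\left(C \right)} = 1^{3} = 1$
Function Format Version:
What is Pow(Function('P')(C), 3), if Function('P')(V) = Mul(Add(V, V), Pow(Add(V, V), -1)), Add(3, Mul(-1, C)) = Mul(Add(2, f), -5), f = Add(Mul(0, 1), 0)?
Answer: 1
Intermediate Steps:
f = 0 (f = Add(0, 0) = 0)
C = 13 (C = Add(3, Mul(-1, Mul(Add(2, 0), -5))) = Add(3, Mul(-1, Mul(2, -5))) = Add(3, Mul(-1, -10)) = Add(3, 10) = 13)
Function('P')(V) = 1 (Function('P')(V) = Mul(Mul(2, V), Pow(Mul(2, V), -1)) = Mul(Mul(2, V), Mul(Rational(1, 2), Pow(V, -1))) = 1)
Pow(Function('P')(C), 3) = Pow(1, 3) = 1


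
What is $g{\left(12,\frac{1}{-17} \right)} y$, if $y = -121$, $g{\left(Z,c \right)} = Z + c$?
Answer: $- \frac{24563}{17} \approx -1444.9$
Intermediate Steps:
$g{\left(12,\frac{1}{-17} \right)} y = \left(12 + \frac{1}{-17}\right) \left(-121\right) = \left(12 - \frac{1}{17}\right) \left(-121\right) = \frac{203}{17} \left(-121\right) = - \frac{24563}{17}$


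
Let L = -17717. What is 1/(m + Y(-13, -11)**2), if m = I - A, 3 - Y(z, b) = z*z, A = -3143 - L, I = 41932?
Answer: 1/54914 ≈ 1.8210e-5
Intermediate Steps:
A = 14574 (A = -3143 - 1*(-17717) = -3143 + 17717 = 14574)
Y(z, b) = 3 - z**2 (Y(z, b) = 3 - z*z = 3 - z**2)
m = 27358 (m = 41932 - 1*14574 = 41932 - 14574 = 27358)
1/(m + Y(-13, -11)**2) = 1/(27358 + (3 - 1*(-13)**2)**2) = 1/(27358 + (3 - 1*169)**2) = 1/(27358 + (3 - 169)**2) = 1/(27358 + (-166)**2) = 1/(27358 + 27556) = 1/54914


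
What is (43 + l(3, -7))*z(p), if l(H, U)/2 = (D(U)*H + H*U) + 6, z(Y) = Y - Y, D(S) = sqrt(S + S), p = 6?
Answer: 0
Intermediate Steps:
D(S) = sqrt(2)*sqrt(S) (D(S) = sqrt(2*S) = sqrt(2)*sqrt(S))
z(Y) = 0
l(H, U) = 12 + 2*H*U + 2*H*sqrt(2)*sqrt(U) (l(H, U) = 2*(((sqrt(2)*sqrt(U))*H + H*U) + 6) = 2*((H*sqrt(2)*sqrt(U) + H*U) + 6) = 2*((H*U + H*sqrt(2)*sqrt(U)) + 6) = 2*(6 + H*U + H*sqrt(2)*sqrt(U)) = 12 + 2*H*U + 2*H*sqrt(2)*sqrt(U))
(43 + l(3, -7))*z(p) = (43 + (12 + 2*3*(-7) + 2*3*sqrt(2)*sqrt(-7)))*0 = (43 + (12 - 42 + 2*3*sqrt(2)*(I*sqrt(7))))*0 = (43 + (12 - 42 + 6*I*sqrt(14)))*0 = (43 + (-30 + 6*I*sqrt(14)))*0 = (13 + 6*I*sqrt(14))*0 = 0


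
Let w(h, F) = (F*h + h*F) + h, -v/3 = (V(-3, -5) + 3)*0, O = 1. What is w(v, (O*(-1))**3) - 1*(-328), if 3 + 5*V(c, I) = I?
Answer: 328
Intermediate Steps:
V(c, I) = -3/5 + I/5
v = 0 (v = -3*((-3/5 + (1/5)*(-5)) + 3)*0 = -3*((-3/5 - 1) + 3)*0 = -3*(-8/5 + 3)*0 = -21*0/5 = -3*0 = 0)
w(h, F) = h + 2*F*h (w(h, F) = (F*h + F*h) + h = 2*F*h + h = h + 2*F*h)
w(v, (O*(-1))**3) - 1*(-328) = 0*(1 + 2*(1*(-1))**3) - 1*(-328) = 0*(1 + 2*(-1)**3) + 328 = 0*(1 + 2*(-1)) + 328 = 0*(1 - 2) + 328 = 0*(-1) + 328 = 0 + 328 = 328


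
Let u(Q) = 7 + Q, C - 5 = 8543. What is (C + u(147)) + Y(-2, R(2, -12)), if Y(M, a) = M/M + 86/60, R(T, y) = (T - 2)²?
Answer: 261133/30 ≈ 8704.4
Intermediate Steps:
R(T, y) = (-2 + T)²
Y(M, a) = 73/30 (Y(M, a) = 1 + 86*(1/60) = 1 + 43/30 = 73/30)
C = 8548 (C = 5 + 8543 = 8548)
(C + u(147)) + Y(-2, R(2, -12)) = (8548 + (7 + 147)) + 73/30 = (8548 + 154) + 73/30 = 8702 + 73/30 = 261133/30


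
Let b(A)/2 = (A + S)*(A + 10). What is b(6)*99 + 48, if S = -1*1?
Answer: 15888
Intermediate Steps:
S = -1
b(A) = 2*(-1 + A)*(10 + A) (b(A) = 2*((A - 1)*(A + 10)) = 2*((-1 + A)*(10 + A)) = 2*(-1 + A)*(10 + A))
b(6)*99 + 48 = (-20 + 2*6**2 + 18*6)*99 + 48 = (-20 + 2*36 + 108)*99 + 48 = (-20 + 72 + 108)*99 + 48 = 160*99 + 48 = 15840 + 48 = 15888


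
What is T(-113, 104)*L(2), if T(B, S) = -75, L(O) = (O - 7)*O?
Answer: 750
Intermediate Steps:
L(O) = O*(-7 + O) (L(O) = (-7 + O)*O = O*(-7 + O))
T(-113, 104)*L(2) = -150*(-7 + 2) = -150*(-5) = -75*(-10) = 750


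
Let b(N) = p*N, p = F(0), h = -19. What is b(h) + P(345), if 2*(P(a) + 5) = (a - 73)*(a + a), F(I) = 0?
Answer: 93835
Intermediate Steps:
p = 0
P(a) = -5 + a*(-73 + a) (P(a) = -5 + ((a - 73)*(a + a))/2 = -5 + ((-73 + a)*(2*a))/2 = -5 + (2*a*(-73 + a))/2 = -5 + a*(-73 + a))
b(N) = 0 (b(N) = 0*N = 0)
b(h) + P(345) = 0 + (-5 + 345² - 73*345) = 0 + (-5 + 119025 - 25185) = 0 + 93835 = 93835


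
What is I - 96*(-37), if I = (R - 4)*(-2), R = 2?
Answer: 3556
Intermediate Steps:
I = 4 (I = (2 - 4)*(-2) = -2*(-2) = 4)
I - 96*(-37) = 4 - 96*(-37) = 4 + 3552 = 3556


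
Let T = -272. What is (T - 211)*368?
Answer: -177744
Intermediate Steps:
(T - 211)*368 = (-272 - 211)*368 = -483*368 = -177744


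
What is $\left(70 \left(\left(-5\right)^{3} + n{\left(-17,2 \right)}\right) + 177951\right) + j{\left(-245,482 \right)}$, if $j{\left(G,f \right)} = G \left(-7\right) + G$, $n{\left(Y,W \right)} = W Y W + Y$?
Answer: $164721$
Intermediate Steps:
$n{\left(Y,W \right)} = Y + Y W^{2}$ ($n{\left(Y,W \right)} = Y W^{2} + Y = Y + Y W^{2}$)
$j{\left(G,f \right)} = - 6 G$ ($j{\left(G,f \right)} = - 7 G + G = - 6 G$)
$\left(70 \left(\left(-5\right)^{3} + n{\left(-17,2 \right)}\right) + 177951\right) + j{\left(-245,482 \right)} = \left(70 \left(\left(-5\right)^{3} - 17 \left(1 + 2^{2}\right)\right) + 177951\right) - -1470 = \left(70 \left(-125 - 17 \left(1 + 4\right)\right) + 177951\right) + 1470 = \left(70 \left(-125 - 85\right) + 177951\right) + 1470 = \left(70 \left(-210\right) + 177951\right) + 1470 = \left(-14700 + 177951\right) + 1470 = 163251 + 1470 = 164721$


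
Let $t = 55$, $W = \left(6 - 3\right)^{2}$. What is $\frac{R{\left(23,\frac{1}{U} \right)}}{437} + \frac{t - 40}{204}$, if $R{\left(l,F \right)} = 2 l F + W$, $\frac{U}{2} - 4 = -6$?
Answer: $\frac{2015}{29716} \approx 0.067809$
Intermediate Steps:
$U = -4$ ($U = 8 + 2 \left(-6\right) = 8 - 12 = -4$)
$W = 9$ ($W = 3^{2} = 9$)
$R{\left(l,F \right)} = 9 + 2 F l$ ($R{\left(l,F \right)} = 2 l F + 9 = 2 F l + 9 = 9 + 2 F l$)
$\frac{R{\left(23,\frac{1}{U} \right)}}{437} + \frac{t - 40}{204} = \frac{9 + 2 \frac{1}{-4} \cdot 23}{437} + \frac{55 - 40}{204} = \left(9 + 2 \left(- \frac{1}{4}\right) 23\right) \frac{1}{437} + \left(55 - 40\right) \frac{1}{204} = \left(9 - \frac{23}{2}\right) \frac{1}{437} + 15 \cdot \frac{1}{204} = \left(- \frac{5}{2}\right) \frac{1}{437} + \frac{5}{68} = - \frac{5}{874} + \frac{5}{68} = \frac{2015}{29716}$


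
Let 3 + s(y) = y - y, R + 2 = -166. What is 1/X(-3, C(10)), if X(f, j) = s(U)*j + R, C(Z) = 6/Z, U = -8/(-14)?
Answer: -5/849 ≈ -0.0058893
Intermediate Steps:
R = -168 (R = -2 - 166 = -168)
U = 4/7 (U = -8*(-1/14) = 4/7 ≈ 0.57143)
s(y) = -3 (s(y) = -3 + (y - y) = -3 + 0 = -3)
X(f, j) = -168 - 3*j (X(f, j) = -3*j - 168 = -168 - 3*j)
1/X(-3, C(10)) = 1/(-168 - 18/10) = 1/(-168 - 3*⅗) = 1/(-168 - 9/5) = 1/(-849/5) = -5/849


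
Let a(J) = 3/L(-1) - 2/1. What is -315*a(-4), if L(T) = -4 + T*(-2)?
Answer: 2205/2 ≈ 1102.5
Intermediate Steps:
L(T) = -4 - 2*T
a(J) = -7/2 (a(J) = 3/(-4 - 2*(-1)) - 2/1 = 3/(-4 + 2) - 2*1 = 3/(-2) - 2 = 3*(-½) - 2 = -3/2 - 2 = -7/2)
-315*a(-4) = -315*(-7/2) = 2205/2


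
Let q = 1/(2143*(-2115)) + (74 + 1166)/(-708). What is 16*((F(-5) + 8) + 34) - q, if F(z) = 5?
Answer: 201563872469/267414255 ≈ 753.75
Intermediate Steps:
q = -468352709/267414255 (q = (1/2143)*(-1/2115) + 1240*(-1/708) = -1/4532445 - 310/177 = -468352709/267414255 ≈ -1.7514)
16*((F(-5) + 8) + 34) - q = 16*((5 + 8) + 34) - 1*(-468352709/267414255) = 16*(13 + 34) + 468352709/267414255 = 16*47 + 468352709/267414255 = 752 + 468352709/267414255 = 201563872469/267414255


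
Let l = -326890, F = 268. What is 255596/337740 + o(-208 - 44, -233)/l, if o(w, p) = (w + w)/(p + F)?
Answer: 10444579987/13800478575 ≈ 0.75683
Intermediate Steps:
o(w, p) = 2*w/(268 + p) (o(w, p) = (w + w)/(p + 268) = (2*w)/(268 + p) = 2*w/(268 + p))
255596/337740 + o(-208 - 44, -233)/l = 255596/337740 + (2*(-208 - 44)/(268 - 233))/(-326890) = 255596*(1/337740) + (2*(-252)/35)*(-1/326890) = 63899/84435 + (2*(-252)*(1/35))*(-1/326890) = 63899/84435 - 72/5*(-1/326890) = 63899/84435 + 36/817225 = 10444579987/13800478575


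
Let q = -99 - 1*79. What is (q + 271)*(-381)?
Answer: -35433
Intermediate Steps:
q = -178 (q = -99 - 79 = -178)
(q + 271)*(-381) = (-178 + 271)*(-381) = 93*(-381) = -35433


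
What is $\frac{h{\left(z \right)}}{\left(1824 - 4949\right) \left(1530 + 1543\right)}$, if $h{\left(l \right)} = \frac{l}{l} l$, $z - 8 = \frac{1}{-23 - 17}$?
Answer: $- \frac{319}{384125000} \approx -8.3046 \cdot 10^{-7}$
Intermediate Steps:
$z = \frac{319}{40}$ ($z = 8 + \frac{1}{-23 - 17} = 8 + \frac{1}{-40} = 8 - \frac{1}{40} = \frac{319}{40} \approx 7.975$)
$h{\left(l \right)} = l$ ($h{\left(l \right)} = 1 l = l$)
$\frac{h{\left(z \right)}}{\left(1824 - 4949\right) \left(1530 + 1543\right)} = \frac{319}{40 \left(1824 - 4949\right) \left(1530 + 1543\right)} = \frac{319}{40 \left(\left(-3125\right) 3073\right)} = \frac{319}{40 \left(-9603125\right)} = \frac{319}{40} \left(- \frac{1}{9603125}\right) = - \frac{319}{384125000}$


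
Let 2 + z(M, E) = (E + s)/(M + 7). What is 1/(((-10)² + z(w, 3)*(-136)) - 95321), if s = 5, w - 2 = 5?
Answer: -7/665187 ≈ -1.0523e-5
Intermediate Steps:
w = 7 (w = 2 + 5 = 7)
z(M, E) = -2 + (5 + E)/(7 + M) (z(M, E) = -2 + (E + 5)/(M + 7) = -2 + (5 + E)/(7 + M))
1/(((-10)² + z(w, 3)*(-136)) - 95321) = 1/(((-10)² + ((-9 + 3 - 2*7)/(7 + 7))*(-136)) - 95321) = 1/((100 + ((-9 + 3 - 14)/14)*(-136)) - 95321) = 1/((100 + ((1/14)*(-20))*(-136)) - 95321) = 1/((100 - 10/7*(-136)) - 95321) = 1/((100 + 1360/7) - 95321) = 1/(2060/7 - 95321) = 1/(-665187/7) = -7/665187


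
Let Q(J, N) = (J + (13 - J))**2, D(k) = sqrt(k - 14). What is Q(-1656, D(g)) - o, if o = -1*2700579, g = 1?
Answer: 2700748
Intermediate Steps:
D(k) = sqrt(-14 + k)
o = -2700579
Q(J, N) = 169 (Q(J, N) = 13**2 = 169)
Q(-1656, D(g)) - o = 169 - 1*(-2700579) = 169 + 2700579 = 2700748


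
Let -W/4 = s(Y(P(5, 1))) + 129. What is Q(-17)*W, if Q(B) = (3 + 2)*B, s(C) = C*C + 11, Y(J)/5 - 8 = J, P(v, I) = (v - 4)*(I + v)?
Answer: 1713600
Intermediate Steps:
P(v, I) = (-4 + v)*(I + v)
Y(J) = 40 + 5*J
s(C) = 11 + C² (s(C) = C² + 11 = 11 + C²)
Q(B) = 5*B
W = -20160 (W = -4*((11 + (40 + 5*(5² - 4*1 - 4*5 + 1*5))²) + 129) = -4*((11 + (40 + 5*(25 - 4 - 20 + 5))²) + 129) = -4*((11 + (40 + 5*6)²) + 129) = -4*((11 + (40 + 30)²) + 129) = -4*((11 + 70²) + 129) = -4*((11 + 4900) + 129) = -4*(4911 + 129) = -4*5040 = -20160)
Q(-17)*W = (5*(-17))*(-20160) = -85*(-20160) = 1713600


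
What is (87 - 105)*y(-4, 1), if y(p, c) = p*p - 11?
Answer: -90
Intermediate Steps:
y(p, c) = -11 + p**2 (y(p, c) = p**2 - 11 = -11 + p**2)
(87 - 105)*y(-4, 1) = (87 - 105)*(-11 + (-4)**2) = -18*(-11 + 16) = -18*5 = -90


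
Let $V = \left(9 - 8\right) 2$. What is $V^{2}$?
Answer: $4$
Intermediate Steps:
$V = 2$ ($V = 1 \cdot 2 = 2$)
$V^{2} = 2^{2} = 4$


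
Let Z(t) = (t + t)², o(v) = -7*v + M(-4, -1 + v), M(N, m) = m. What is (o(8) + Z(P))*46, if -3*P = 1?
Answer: -20102/9 ≈ -2233.6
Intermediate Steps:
P = -⅓ (P = -⅓*1 = -⅓ ≈ -0.33333)
o(v) = -1 - 6*v (o(v) = -7*v + (-1 + v) = -1 - 6*v)
Z(t) = 4*t² (Z(t) = (2*t)² = 4*t²)
(o(8) + Z(P))*46 = ((-1 - 6*8) + 4*(-⅓)²)*46 = ((-1 - 48) + 4*(⅑))*46 = (-49 + 4/9)*46 = -437/9*46 = -20102/9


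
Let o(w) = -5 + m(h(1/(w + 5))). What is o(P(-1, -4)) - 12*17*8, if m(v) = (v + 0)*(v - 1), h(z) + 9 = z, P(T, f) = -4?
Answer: -1565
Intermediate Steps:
h(z) = -9 + z
m(v) = v*(-1 + v)
o(w) = -5 + (-10 + 1/(5 + w))*(-9 + 1/(5 + w)) (o(w) = -5 + (-9 + 1/(w + 5))*(-1 + (-9 + 1/(w + 5))) = -5 + (-9 + 1/(5 + w))*(-1 + (-9 + 1/(5 + w))) = -5 + (-9 + 1/(5 + w))*(-10 + 1/(5 + w)) = -5 + (-10 + 1/(5 + w))*(-9 + 1/(5 + w)))
o(P(-1, -4)) - 12*17*8 = (2031 + 85*(-4)**2 + 831*(-4))/(25 + (-4)**2 + 10*(-4)) - 12*17*8 = (2031 + 85*16 - 3324)/(25 + 16 - 40) - 204*8 = (2031 + 1360 - 3324)/1 - 1*1632 = 1*67 - 1632 = 67 - 1632 = -1565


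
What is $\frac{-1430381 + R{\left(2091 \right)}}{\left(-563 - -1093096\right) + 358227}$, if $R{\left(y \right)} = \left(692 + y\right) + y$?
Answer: $- \frac{1425507}{1450760} \approx -0.98259$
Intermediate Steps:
$R{\left(y \right)} = 692 + 2 y$
$\frac{-1430381 + R{\left(2091 \right)}}{\left(-563 - -1093096\right) + 358227} = \frac{-1430381 + \left(692 + 2 \cdot 2091\right)}{\left(-563 - -1093096\right) + 358227} = \frac{-1430381 + \left(692 + 4182\right)}{\left(-563 + 1093096\right) + 358227} = \frac{-1430381 + 4874}{1092533 + 358227} = - \frac{1425507}{1450760}$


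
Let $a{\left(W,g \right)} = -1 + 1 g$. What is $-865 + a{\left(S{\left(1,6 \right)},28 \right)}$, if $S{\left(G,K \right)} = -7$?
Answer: $-838$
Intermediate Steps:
$a{\left(W,g \right)} = -1 + g$
$-865 + a{\left(S{\left(1,6 \right)},28 \right)} = -865 + \left(-1 + 28\right) = -865 + 27 = -838$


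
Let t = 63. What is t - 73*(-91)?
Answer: 6706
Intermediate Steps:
t - 73*(-91) = 63 - 73*(-91) = 63 + 6643 = 6706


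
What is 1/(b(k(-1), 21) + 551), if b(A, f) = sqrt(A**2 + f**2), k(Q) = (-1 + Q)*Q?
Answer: 551/303156 - sqrt(445)/303156 ≈ 0.0017480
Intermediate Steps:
k(Q) = Q*(-1 + Q)
1/(b(k(-1), 21) + 551) = 1/(sqrt((-(-1 - 1))**2 + 21**2) + 551) = 1/(sqrt((-1*(-2))**2 + 441) + 551) = 1/(sqrt(2**2 + 441) + 551) = 1/(sqrt(4 + 441) + 551) = 1/(sqrt(445) + 551) = 1/(551 + sqrt(445))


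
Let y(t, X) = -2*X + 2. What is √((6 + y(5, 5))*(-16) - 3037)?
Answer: I*√3005 ≈ 54.818*I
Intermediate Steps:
y(t, X) = 2 - 2*X
√((6 + y(5, 5))*(-16) - 3037) = √((6 + (2 - 2*5))*(-16) - 3037) = √((6 + (2 - 10))*(-16) - 3037) = √((6 - 8)*(-16) - 3037) = √(-2*(-16) - 3037) = √(32 - 3037) = √(-3005) = I*√3005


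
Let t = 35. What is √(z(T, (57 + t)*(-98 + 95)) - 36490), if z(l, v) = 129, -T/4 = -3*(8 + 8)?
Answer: I*√36361 ≈ 190.69*I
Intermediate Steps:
T = 192 (T = -(-12)*(8 + 8) = -(-12)*16 = -4*(-48) = 192)
√(z(T, (57 + t)*(-98 + 95)) - 36490) = √(129 - 36490) = √(-36361) = I*√36361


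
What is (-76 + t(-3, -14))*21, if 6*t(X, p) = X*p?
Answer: -1449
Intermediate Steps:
t(X, p) = X*p/6 (t(X, p) = (X*p)/6 = X*p/6)
(-76 + t(-3, -14))*21 = (-76 + (⅙)*(-3)*(-14))*21 = (-76 + 7)*21 = -69*21 = -1449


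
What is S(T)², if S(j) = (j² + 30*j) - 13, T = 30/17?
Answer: 154828249/83521 ≈ 1853.8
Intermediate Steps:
T = 30/17 (T = 30*(1/17) = 30/17 ≈ 1.7647)
S(j) = -13 + j² + 30*j
S(T)² = (-13 + (30/17)² + 30*(30/17))² = (-13 + 900/289 + 900/17)² = (12443/289)² = 154828249/83521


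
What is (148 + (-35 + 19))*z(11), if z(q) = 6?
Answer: 792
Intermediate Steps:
(148 + (-35 + 19))*z(11) = (148 + (-35 + 19))*6 = (148 - 16)*6 = 132*6 = 792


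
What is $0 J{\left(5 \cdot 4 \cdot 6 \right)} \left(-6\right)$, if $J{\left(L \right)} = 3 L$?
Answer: $0$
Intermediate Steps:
$0 J{\left(5 \cdot 4 \cdot 6 \right)} \left(-6\right) = 0 \cdot 3 \cdot 5 \cdot 4 \cdot 6 \left(-6\right) = 0 \cdot 3 \cdot 20 \cdot 6 \left(-6\right) = 0 \cdot 3 \cdot 120 \left(-6\right) = 0 \cdot 360 \left(-6\right) = 0 \left(-6\right) = 0$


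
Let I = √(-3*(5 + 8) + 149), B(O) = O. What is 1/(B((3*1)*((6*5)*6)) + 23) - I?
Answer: 1/563 - √110 ≈ -10.486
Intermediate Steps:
I = √110 (I = √(-3*13 + 149) = √(-39 + 149) = √110 ≈ 10.488)
1/(B((3*1)*((6*5)*6)) + 23) - I = 1/((3*1)*((6*5)*6) + 23) - √110 = 1/(3*(30*6) + 23) - √110 = 1/(3*180 + 23) - √110 = 1/(540 + 23) - √110 = 1/563 - √110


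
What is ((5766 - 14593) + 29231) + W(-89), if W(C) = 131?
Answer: 20535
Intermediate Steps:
((5766 - 14593) + 29231) + W(-89) = ((5766 - 14593) + 29231) + 131 = (-8827 + 29231) + 131 = 20404 + 131 = 20535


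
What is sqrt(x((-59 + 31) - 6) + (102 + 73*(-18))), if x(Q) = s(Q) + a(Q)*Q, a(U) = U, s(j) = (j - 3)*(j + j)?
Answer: 2*sqrt(615) ≈ 49.598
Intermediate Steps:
s(j) = 2*j*(-3 + j) (s(j) = (-3 + j)*(2*j) = 2*j*(-3 + j))
x(Q) = Q**2 + 2*Q*(-3 + Q) (x(Q) = 2*Q*(-3 + Q) + Q*Q = 2*Q*(-3 + Q) + Q**2 = Q**2 + 2*Q*(-3 + Q))
sqrt(x((-59 + 31) - 6) + (102 + 73*(-18))) = sqrt(3*((-59 + 31) - 6)*(-2 + ((-59 + 31) - 6)) + (102 + 73*(-18))) = sqrt(3*(-28 - 6)*(-2 + (-28 - 6)) + (102 - 1314)) = sqrt(3*(-34)*(-2 - 34) - 1212) = sqrt(3*(-34)*(-36) - 1212) = sqrt(3672 - 1212) = sqrt(2460) = 2*sqrt(615)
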